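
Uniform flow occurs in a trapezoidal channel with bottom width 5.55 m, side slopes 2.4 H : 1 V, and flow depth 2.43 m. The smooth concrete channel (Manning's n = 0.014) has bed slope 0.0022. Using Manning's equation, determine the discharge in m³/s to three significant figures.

A = (b + z·y)·y = (5.55 + 2.4×2.43)×2.43 = 27.66 m²
P = b + 2y√(1+z²) = 5.55 + 2×2.43×√(1+2.4²) = 18.19 m
R = A/P = 27.66/18.19 = 1.521 m
Q = (1/n)·A·R^(2/3)·S^(1/2) = (1/0.014) × 27.66 × 1.521^(2/3) × 0.0022^(1/2) = 122.5 m³/s

123 m³/s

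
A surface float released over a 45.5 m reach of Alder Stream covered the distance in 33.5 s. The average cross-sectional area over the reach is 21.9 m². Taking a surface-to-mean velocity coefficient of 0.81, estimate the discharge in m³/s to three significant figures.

v_surface = L / t̄ = 45.5 / 33.5 = 1.358 m/s
v_mean = 0.81 × 1.358 = 1.100 m/s
Q = A × v_mean = 21.9 × 1.100 = 24.09 m³/s

24.1 m³/s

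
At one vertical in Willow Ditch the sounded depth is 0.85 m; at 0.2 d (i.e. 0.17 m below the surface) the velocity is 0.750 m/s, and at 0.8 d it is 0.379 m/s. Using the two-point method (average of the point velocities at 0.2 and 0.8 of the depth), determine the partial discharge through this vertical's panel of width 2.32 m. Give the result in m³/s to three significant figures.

v̄ = (0.750 + 0.379) / 2 = 0.5645 m/s
q = v̄ × d × w = 0.5645 × 0.85 × 2.32 = 1.113 m³/s

1.11 m³/s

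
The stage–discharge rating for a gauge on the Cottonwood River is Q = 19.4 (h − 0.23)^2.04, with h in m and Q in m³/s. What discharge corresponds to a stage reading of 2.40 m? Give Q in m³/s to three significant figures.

94.2 m³/s

Q = 19.4 × (2.40 − 0.23)^2.04 = 19.4 × 2.17^2.04 = 94.23 m³/s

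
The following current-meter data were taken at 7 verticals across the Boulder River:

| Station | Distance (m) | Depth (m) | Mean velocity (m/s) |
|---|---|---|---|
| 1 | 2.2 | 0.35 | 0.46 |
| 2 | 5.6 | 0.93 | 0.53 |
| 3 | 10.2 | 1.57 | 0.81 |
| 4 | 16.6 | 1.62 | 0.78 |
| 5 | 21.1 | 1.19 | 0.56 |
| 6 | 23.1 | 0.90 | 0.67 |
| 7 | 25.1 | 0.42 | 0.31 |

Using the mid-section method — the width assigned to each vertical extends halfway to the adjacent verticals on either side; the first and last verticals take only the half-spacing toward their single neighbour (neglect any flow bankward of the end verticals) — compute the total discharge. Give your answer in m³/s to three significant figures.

19.6 m³/s

w_1 = (5.6 − 2.2)/2 = 1.7 m; q_1 = 0.46 × 0.35 × 1.7 = 0.2737 m³/s
w_2 = (10.2 − 2.2)/2 = 4 m; q_2 = 0.53 × 0.93 × 4 = 1.972 m³/s
w_3 = (16.6 − 5.6)/2 = 5.5 m; q_3 = 0.81 × 1.57 × 5.5 = 6.994 m³/s
w_4 = (21.1 − 10.2)/2 = 5.45 m; q_4 = 0.78 × 1.62 × 5.45 = 6.887 m³/s
w_5 = (23.1 − 16.6)/2 = 3.25 m; q_5 = 0.56 × 1.19 × 3.25 = 2.166 m³/s
w_6 = (25.1 − 21.1)/2 = 2 m; q_6 = 0.67 × 0.90 × 2 = 1.206 m³/s
w_7 = (25.1 − 23.1)/2 = 1 m; q_7 = 0.31 × 0.42 × 1 = 0.1302 m³/s
Q = Σ qᵢ = 19.63 m³/s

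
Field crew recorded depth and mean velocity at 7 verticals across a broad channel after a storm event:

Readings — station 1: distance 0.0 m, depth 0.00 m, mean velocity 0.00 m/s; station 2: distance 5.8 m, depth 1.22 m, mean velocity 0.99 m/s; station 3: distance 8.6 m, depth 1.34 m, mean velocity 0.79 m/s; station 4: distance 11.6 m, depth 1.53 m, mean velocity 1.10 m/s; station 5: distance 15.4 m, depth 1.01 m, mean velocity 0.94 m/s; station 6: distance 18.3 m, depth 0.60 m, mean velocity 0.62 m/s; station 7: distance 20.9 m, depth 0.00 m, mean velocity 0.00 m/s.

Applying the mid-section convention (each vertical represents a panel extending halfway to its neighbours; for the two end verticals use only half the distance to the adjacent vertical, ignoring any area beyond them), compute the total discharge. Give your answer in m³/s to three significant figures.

w_2 = (8.6 − 0.0)/2 = 4.3 m; q_2 = 0.99 × 1.22 × 4.3 = 5.194 m³/s
w_3 = (11.6 − 5.8)/2 = 2.9 m; q_3 = 0.79 × 1.34 × 2.9 = 3.070 m³/s
w_4 = (15.4 − 8.6)/2 = 3.4 m; q_4 = 1.10 × 1.53 × 3.4 = 5.722 m³/s
w_5 = (18.3 − 11.6)/2 = 3.35 m; q_5 = 0.94 × 1.01 × 3.35 = 3.180 m³/s
w_6 = (20.9 − 15.4)/2 = 2.75 m; q_6 = 0.62 × 0.60 × 2.75 = 1.023 m³/s
Stations 1, 7 contribute zero (depth or velocity is 0).
Q = Σ qᵢ = 18.19 m³/s

18.2 m³/s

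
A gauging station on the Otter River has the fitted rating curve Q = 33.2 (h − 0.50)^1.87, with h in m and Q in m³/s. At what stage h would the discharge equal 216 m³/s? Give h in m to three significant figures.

3.22 m

h − h₀ = (Q/C)^(1/b) = (216/33.2)^(1/1.87) = 2.722 m
h = 0.50 + 2.722 = 3.222 m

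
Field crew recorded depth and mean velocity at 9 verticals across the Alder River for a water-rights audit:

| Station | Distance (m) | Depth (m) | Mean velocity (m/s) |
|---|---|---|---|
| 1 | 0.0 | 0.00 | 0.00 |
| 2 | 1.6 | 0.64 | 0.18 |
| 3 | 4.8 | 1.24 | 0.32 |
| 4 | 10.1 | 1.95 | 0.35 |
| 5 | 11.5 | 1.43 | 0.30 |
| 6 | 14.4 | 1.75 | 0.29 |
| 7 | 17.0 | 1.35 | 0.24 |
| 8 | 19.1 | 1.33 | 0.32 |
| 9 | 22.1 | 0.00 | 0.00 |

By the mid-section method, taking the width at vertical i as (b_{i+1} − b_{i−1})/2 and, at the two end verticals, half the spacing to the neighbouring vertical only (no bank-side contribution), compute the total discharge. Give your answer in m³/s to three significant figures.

w_2 = (4.8 − 0.0)/2 = 2.4 m; q_2 = 0.18 × 0.64 × 2.4 = 0.2765 m³/s
w_3 = (10.1 − 1.6)/2 = 4.25 m; q_3 = 0.32 × 1.24 × 4.25 = 1.686 m³/s
w_4 = (11.5 − 4.8)/2 = 3.35 m; q_4 = 0.35 × 1.95 × 3.35 = 2.286 m³/s
w_5 = (14.4 − 10.1)/2 = 2.15 m; q_5 = 0.30 × 1.43 × 2.15 = 0.9224 m³/s
w_6 = (17.0 − 11.5)/2 = 2.75 m; q_6 = 0.29 × 1.75 × 2.75 = 1.396 m³/s
w_7 = (19.1 − 14.4)/2 = 2.35 m; q_7 = 0.24 × 1.35 × 2.35 = 0.7614 m³/s
w_8 = (22.1 − 17.0)/2 = 2.55 m; q_8 = 0.32 × 1.33 × 2.55 = 1.085 m³/s
Stations 1, 9 contribute zero (depth or velocity is 0).
Q = Σ qᵢ = 8.414 m³/s

8.41 m³/s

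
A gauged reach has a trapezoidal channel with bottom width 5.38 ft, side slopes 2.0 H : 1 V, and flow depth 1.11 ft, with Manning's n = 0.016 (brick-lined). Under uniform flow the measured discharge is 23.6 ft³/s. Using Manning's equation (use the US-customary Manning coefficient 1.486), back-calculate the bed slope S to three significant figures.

0.00119

A = (b + z·y)·y = (5.38 + 2.0×1.11)×1.11 = 8.436 ft²
P = b + 2y√(1+z²) = 5.38 + 2×1.11×√(1+2.0²) = 10.34 ft
R = A/P = 8.436/10.34 = 0.8155 ft
S = (Q·n / (1.486·A·R^(2/3)))² = (23.6×0.016 / (1.486×8.436×0.8729))² = 0.001191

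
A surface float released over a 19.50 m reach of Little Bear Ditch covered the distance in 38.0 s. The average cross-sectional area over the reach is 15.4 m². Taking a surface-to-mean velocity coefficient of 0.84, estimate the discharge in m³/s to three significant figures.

v_surface = L / t̄ = 19.50 / 38 = 0.5132 m/s
v_mean = 0.84 × 0.5132 = 0.4311 m/s
Q = A × v_mean = 15.4 × 0.4311 = 6.638 m³/s

6.64 m³/s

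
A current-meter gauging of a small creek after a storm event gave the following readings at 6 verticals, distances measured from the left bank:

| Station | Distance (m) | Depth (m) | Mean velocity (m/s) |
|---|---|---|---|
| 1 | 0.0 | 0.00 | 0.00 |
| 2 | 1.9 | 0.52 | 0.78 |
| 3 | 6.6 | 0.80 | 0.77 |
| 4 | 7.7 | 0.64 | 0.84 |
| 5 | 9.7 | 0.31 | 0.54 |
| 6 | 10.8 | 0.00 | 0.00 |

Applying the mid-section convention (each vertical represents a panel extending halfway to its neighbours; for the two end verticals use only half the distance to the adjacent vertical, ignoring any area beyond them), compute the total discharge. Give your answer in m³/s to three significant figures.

w_2 = (6.6 − 0.0)/2 = 3.3 m; q_2 = 0.78 × 0.52 × 3.3 = 1.338 m³/s
w_3 = (7.7 − 1.9)/2 = 2.9 m; q_3 = 0.77 × 0.80 × 2.9 = 1.786 m³/s
w_4 = (9.7 − 6.6)/2 = 1.55 m; q_4 = 0.84 × 0.64 × 1.55 = 0.8333 m³/s
w_5 = (10.8 − 7.7)/2 = 1.55 m; q_5 = 0.54 × 0.31 × 1.55 = 0.2595 m³/s
Stations 1, 6 contribute zero (depth or velocity is 0).
Q = Σ qᵢ = 4.218 m³/s

4.22 m³/s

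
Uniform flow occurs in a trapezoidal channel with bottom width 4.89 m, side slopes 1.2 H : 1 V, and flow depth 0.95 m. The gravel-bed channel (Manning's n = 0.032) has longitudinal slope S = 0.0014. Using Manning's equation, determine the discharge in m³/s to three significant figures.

A = (b + z·y)·y = (4.89 + 1.2×0.95)×0.95 = 5.729 m²
P = b + 2y√(1+z²) = 4.89 + 2×0.95×√(1+1.2²) = 7.858 m
R = A/P = 5.729/7.858 = 0.7290 m
Q = (1/n)·A·R^(2/3)·S^(1/2) = (1/0.032) × 5.729 × 0.7290^(2/3) × 0.0014^(1/2) = 5.426 m³/s

5.43 m³/s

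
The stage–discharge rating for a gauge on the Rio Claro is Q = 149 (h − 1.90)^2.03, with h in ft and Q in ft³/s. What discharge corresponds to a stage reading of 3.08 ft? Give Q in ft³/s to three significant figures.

209 ft³/s

Q = 149 × (3.08 − 1.90)^2.03 = 149 × 1.18^2.03 = 208.5 ft³/s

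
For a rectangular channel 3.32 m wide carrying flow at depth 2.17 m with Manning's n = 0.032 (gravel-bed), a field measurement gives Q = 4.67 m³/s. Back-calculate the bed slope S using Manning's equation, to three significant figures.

0.000467

A = b·y = 3.32 × 2.17 = 7.204 m²
P = b + 2y = 3.32 + 2×2.17 = 7.660 m
R = A/P = 7.204/7.660 = 0.9405 m
S = (Q·n / (1·A·R^(2/3)))² = (4.67×0.032 / (1×7.204×0.9599))² = 0.0004669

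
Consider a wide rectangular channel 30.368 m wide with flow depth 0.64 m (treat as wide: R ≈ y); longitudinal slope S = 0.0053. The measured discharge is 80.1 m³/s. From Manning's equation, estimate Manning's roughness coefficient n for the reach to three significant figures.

A = b·y = 30.368 × 0.64 = 19.44 m²
Wide channel: R ≈ y = 0.64 m
n = (1/Q)·A·R^(2/3)·S^(1/2) = (1/80.1) × 19.44 × 0.7427 × 0.07280 = 0.01312

0.0131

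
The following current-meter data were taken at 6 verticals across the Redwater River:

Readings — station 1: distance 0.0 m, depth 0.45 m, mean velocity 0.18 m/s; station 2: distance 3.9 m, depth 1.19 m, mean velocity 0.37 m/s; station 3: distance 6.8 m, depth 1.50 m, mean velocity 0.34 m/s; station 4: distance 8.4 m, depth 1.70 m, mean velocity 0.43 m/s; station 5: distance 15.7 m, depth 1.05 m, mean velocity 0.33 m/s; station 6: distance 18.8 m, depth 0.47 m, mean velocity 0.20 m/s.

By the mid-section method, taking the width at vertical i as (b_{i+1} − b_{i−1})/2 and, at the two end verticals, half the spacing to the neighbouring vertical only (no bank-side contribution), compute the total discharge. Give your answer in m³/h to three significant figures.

28800 m³/h

w_1 = (3.9 − 0.0)/2 = 1.95 m; q_1 = 0.18 × 0.45 × 1.95 = 0.1580 m³/s
w_2 = (6.8 − 0.0)/2 = 3.4 m; q_2 = 0.37 × 1.19 × 3.4 = 1.497 m³/s
w_3 = (8.4 − 3.9)/2 = 2.25 m; q_3 = 0.34 × 1.50 × 2.25 = 1.148 m³/s
w_4 = (15.7 − 6.8)/2 = 4.45 m; q_4 = 0.43 × 1.70 × 4.45 = 3.253 m³/s
w_5 = (18.8 − 8.4)/2 = 5.2 m; q_5 = 0.33 × 1.05 × 5.2 = 1.802 m³/s
w_6 = (18.8 − 15.7)/2 = 1.55 m; q_6 = 0.20 × 0.47 × 1.55 = 0.1457 m³/s
Q = Σ qᵢ = 8.003 m³/s
= 8.003 × 3600 = 28810 m³/h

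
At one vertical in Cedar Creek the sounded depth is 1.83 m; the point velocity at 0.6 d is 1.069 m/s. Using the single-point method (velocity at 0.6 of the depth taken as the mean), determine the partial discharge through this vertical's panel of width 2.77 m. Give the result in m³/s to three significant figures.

v̄ = v₀.₆ = 1.069 m/s
q = v̄ × d × w = 1.069 × 1.83 × 2.77 = 5.419 m³/s

5.42 m³/s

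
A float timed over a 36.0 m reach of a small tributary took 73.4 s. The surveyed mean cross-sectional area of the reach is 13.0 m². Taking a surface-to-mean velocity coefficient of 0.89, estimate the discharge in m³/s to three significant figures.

5.67 m³/s

v_surface = L / t̄ = 36.0 / 73.4 = 0.4905 m/s
v_mean = 0.89 × 0.4905 = 0.4365 m/s
Q = A × v_mean = 13.0 × 0.4365 = 5.675 m³/s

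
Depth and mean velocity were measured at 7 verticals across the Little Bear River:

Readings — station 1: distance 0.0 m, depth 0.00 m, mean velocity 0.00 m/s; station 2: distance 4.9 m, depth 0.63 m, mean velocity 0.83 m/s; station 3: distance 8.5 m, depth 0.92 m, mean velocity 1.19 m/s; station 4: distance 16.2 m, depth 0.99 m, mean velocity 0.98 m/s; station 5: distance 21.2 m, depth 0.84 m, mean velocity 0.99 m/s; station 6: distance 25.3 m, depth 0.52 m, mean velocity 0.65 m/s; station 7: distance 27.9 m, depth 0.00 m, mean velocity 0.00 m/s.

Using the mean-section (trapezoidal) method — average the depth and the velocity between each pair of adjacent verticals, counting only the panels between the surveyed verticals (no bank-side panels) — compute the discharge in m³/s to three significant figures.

Panel 1-2: Δb = 4.9 m, d̄ = (0.00+0.63)/2 = 0.315, v̄ = (0.00+0.83)/2 = 0.415 → q = 4.9×0.315×0.415 = 0.6406 m³/s
Panel 2-3: Δb = 3.6 m, d̄ = (0.63+0.92)/2 = 0.775, v̄ = (0.83+1.19)/2 = 1.01 → q = 3.6×0.775×1.01 = 2.818 m³/s
Panel 3-4: Δb = 7.7 m, d̄ = (0.92+0.99)/2 = 0.955, v̄ = (1.19+0.98)/2 = 1.085 → q = 7.7×0.955×1.085 = 7.979 m³/s
Panel 4-5: Δb = 5 m, d̄ = (0.99+0.84)/2 = 0.915, v̄ = (0.98+0.99)/2 = 0.985 → q = 5×0.915×0.985 = 4.506 m³/s
Panel 5-6: Δb = 4.1 m, d̄ = (0.84+0.52)/2 = 0.68, v̄ = (0.99+0.65)/2 = 0.82 → q = 4.1×0.68×0.82 = 2.286 m³/s
Panel 6-7: Δb = 2.6 m, d̄ = (0.52+0.00)/2 = 0.26, v̄ = (0.65+0.00)/2 = 0.325 → q = 2.6×0.26×0.325 = 0.2197 m³/s
Q = Σ q = 18.45 m³/s

18.4 m³/s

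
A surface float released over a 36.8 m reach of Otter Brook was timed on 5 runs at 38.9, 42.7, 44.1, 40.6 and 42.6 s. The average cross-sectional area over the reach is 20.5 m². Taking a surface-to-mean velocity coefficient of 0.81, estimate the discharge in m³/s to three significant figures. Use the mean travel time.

14.6 m³/s

t̄ = (38.9 + 42.7 + 44.1 + 40.6 + 42.6) / 5 = 41.78 s
v_surface = L / t̄ = 36.8 / 41.78 = 0.8808 m/s
v_mean = 0.81 × 0.8808 = 0.7135 m/s
Q = A × v_mean = 20.5 × 0.7135 = 14.63 m³/s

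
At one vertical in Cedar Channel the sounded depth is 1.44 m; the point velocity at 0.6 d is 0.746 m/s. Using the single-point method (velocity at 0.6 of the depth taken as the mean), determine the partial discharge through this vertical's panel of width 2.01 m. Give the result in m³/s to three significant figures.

2.16 m³/s

v̄ = v₀.₆ = 0.746 m/s
q = v̄ × d × w = 0.7460 × 1.44 × 2.01 = 2.159 m³/s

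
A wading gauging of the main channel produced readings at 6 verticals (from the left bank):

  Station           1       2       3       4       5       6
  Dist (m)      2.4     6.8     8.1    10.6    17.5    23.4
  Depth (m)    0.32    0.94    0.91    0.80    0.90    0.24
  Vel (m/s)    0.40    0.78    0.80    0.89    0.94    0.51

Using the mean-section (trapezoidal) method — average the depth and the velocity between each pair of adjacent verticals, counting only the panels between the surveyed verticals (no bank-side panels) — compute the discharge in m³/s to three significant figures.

12.2 m³/s

Panel 1-2: Δb = 4.4 m, d̄ = (0.32+0.94)/2 = 0.63, v̄ = (0.40+0.78)/2 = 0.59 → q = 4.4×0.63×0.59 = 1.635 m³/s
Panel 2-3: Δb = 1.3 m, d̄ = (0.94+0.91)/2 = 0.925, v̄ = (0.78+0.80)/2 = 0.79 → q = 1.3×0.925×0.79 = 0.9500 m³/s
Panel 3-4: Δb = 2.5 m, d̄ = (0.91+0.80)/2 = 0.855, v̄ = (0.80+0.89)/2 = 0.845 → q = 2.5×0.855×0.845 = 1.806 m³/s
Panel 4-5: Δb = 6.9 m, d̄ = (0.80+0.90)/2 = 0.85, v̄ = (0.89+0.94)/2 = 0.915 → q = 6.9×0.85×0.915 = 5.366 m³/s
Panel 5-6: Δb = 5.9 m, d̄ = (0.90+0.24)/2 = 0.57, v̄ = (0.94+0.51)/2 = 0.725 → q = 5.9×0.57×0.725 = 2.438 m³/s
Q = Σ q = 12.20 m³/s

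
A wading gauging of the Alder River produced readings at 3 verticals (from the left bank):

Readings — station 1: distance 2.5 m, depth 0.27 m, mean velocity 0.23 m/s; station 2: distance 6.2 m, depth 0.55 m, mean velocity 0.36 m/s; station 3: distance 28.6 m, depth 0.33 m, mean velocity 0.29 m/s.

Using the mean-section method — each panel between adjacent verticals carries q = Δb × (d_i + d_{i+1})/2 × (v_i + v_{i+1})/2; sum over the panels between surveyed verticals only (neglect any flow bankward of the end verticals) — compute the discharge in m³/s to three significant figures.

3.65 m³/s

Panel 1-2: Δb = 3.7 m, d̄ = (0.27+0.55)/2 = 0.41, v̄ = (0.23+0.36)/2 = 0.295 → q = 3.7×0.41×0.295 = 0.4475 m³/s
Panel 2-3: Δb = 22.4 m, d̄ = (0.55+0.33)/2 = 0.44, v̄ = (0.36+0.29)/2 = 0.325 → q = 22.4×0.44×0.325 = 3.203 m³/s
Q = Σ q = 3.651 m³/s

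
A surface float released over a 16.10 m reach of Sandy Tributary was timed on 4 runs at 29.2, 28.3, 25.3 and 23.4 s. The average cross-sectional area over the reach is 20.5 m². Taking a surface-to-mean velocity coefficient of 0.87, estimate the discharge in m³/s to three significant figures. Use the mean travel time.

10.8 m³/s

t̄ = (29.2 + 28.3 + 25.3 + 23.4) / 4 = 26.55 s
v_surface = L / t̄ = 16.10 / 26.55 = 0.6064 m/s
v_mean = 0.87 × 0.6064 = 0.5276 m/s
Q = A × v_mean = 20.5 × 0.5276 = 10.82 m³/s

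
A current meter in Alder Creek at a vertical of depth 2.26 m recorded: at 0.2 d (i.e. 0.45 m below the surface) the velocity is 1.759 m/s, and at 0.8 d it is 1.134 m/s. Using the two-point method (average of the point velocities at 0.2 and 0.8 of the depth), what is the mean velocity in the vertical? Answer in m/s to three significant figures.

1.45 m/s

v̄ = (1.759 + 1.134) / 2 = 1.447 m/s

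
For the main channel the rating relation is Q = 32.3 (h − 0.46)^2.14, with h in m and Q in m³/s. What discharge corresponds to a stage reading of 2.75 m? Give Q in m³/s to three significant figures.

190 m³/s

Q = 32.3 × (2.75 − 0.46)^2.14 = 32.3 × 2.29^2.14 = 190.2 m³/s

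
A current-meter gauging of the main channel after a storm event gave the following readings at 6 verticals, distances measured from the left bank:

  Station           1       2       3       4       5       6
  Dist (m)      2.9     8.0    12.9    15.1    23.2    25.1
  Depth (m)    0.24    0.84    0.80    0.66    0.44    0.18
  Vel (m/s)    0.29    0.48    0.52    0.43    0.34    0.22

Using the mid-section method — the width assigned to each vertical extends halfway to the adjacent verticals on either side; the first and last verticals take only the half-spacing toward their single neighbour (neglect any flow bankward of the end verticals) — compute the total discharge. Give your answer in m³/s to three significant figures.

w_1 = (8.0 − 2.9)/2 = 2.55 m; q_1 = 0.29 × 0.24 × 2.55 = 0.1775 m³/s
w_2 = (12.9 − 2.9)/2 = 5 m; q_2 = 0.48 × 0.84 × 5 = 2.016 m³/s
w_3 = (15.1 − 8.0)/2 = 3.55 m; q_3 = 0.52 × 0.80 × 3.55 = 1.477 m³/s
w_4 = (23.2 − 12.9)/2 = 5.15 m; q_4 = 0.43 × 0.66 × 5.15 = 1.462 m³/s
w_5 = (25.1 − 15.1)/2 = 5 m; q_5 = 0.34 × 0.44 × 5 = 0.7480 m³/s
w_6 = (25.1 − 23.2)/2 = 0.95 m; q_6 = 0.22 × 0.18 × 0.95 = 0.03762 m³/s
Q = Σ qᵢ = 5.917 m³/s

5.92 m³/s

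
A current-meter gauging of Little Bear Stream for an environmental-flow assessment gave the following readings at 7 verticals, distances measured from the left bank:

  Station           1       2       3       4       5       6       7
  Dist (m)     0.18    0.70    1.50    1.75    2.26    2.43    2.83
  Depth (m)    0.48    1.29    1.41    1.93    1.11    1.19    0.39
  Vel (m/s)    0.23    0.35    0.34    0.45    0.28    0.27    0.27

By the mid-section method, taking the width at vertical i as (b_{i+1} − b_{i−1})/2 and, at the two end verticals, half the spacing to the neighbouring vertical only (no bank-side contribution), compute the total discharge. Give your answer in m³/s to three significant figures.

1.13 m³/s

w_1 = (0.70 − 0.18)/2 = 0.26 m; q_1 = 0.23 × 0.48 × 0.26 = 0.02870 m³/s
w_2 = (1.50 − 0.18)/2 = 0.66 m; q_2 = 0.35 × 1.29 × 0.66 = 0.2980 m³/s
w_3 = (1.75 − 0.70)/2 = 0.525 m; q_3 = 0.34 × 1.41 × 0.525 = 0.2517 m³/s
w_4 = (2.26 − 1.50)/2 = 0.38 m; q_4 = 0.45 × 1.93 × 0.38 = 0.3300 m³/s
w_5 = (2.43 − 1.75)/2 = 0.34 m; q_5 = 0.28 × 1.11 × 0.34 = 0.1057 m³/s
w_6 = (2.83 − 2.26)/2 = 0.285 m; q_6 = 0.27 × 1.19 × 0.285 = 0.09157 m³/s
w_7 = (2.83 − 2.43)/2 = 0.2 m; q_7 = 0.27 × 0.39 × 0.2 = 0.02106 m³/s
Q = Σ qᵢ = 1.127 m³/s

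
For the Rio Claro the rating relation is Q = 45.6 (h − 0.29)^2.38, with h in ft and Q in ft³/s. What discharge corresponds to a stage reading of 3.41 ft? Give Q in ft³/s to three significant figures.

Q = 45.6 × (3.41 − 0.29)^2.38 = 45.6 × 3.12^2.38 = 684.0 ft³/s

684 ft³/s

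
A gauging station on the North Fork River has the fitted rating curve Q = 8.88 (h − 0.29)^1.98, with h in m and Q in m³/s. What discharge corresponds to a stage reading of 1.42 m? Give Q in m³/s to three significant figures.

11.3 m³/s

Q = 8.88 × (1.42 − 0.29)^1.98 = 8.88 × 1.13^1.98 = 11.31 m³/s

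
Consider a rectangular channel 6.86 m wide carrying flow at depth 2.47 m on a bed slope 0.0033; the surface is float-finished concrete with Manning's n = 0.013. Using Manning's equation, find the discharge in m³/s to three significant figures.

95.3 m³/s

A = b·y = 6.86 × 2.47 = 16.94 m²
P = b + 2y = 6.86 + 2×2.47 = 11.80 m
R = A/P = 16.94/11.80 = 1.436 m
Q = (1/n)·A·R^(2/3)·S^(1/2) = (1/0.013) × 16.94 × 1.436^(2/3) × 0.0033^(1/2) = 95.30 m³/s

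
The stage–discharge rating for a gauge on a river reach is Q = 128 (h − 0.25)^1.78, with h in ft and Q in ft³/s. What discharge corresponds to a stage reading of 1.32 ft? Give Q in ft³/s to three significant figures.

144 ft³/s

Q = 128 × (1.32 − 0.25)^1.78 = 128 × 1.07^1.78 = 144.4 ft³/s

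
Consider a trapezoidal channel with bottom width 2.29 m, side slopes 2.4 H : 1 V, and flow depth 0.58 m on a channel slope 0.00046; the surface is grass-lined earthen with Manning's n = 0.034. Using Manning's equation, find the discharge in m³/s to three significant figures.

A = (b + z·y)·y = (2.29 + 2.4×0.58)×0.58 = 2.136 m²
P = b + 2y√(1+z²) = 2.29 + 2×0.58×√(1+2.4²) = 5.306 m
R = A/P = 2.136/5.306 = 0.4025 m
Q = (1/n)·A·R^(2/3)·S^(1/2) = (1/0.034) × 2.136 × 0.4025^(2/3) × 0.00046^(1/2) = 0.7344 m³/s

0.734 m³/s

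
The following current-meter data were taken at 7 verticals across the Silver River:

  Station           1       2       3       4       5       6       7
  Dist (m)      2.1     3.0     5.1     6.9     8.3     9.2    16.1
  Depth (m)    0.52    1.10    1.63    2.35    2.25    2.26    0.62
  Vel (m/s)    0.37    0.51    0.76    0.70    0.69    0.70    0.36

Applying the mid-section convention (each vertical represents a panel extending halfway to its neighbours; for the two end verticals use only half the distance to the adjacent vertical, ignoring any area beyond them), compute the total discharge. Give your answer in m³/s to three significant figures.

14.7 m³/s

w_1 = (3.0 − 2.1)/2 = 0.45 m; q_1 = 0.37 × 0.52 × 0.45 = 0.08658 m³/s
w_2 = (5.1 − 2.1)/2 = 1.5 m; q_2 = 0.51 × 1.10 × 1.5 = 0.8415 m³/s
w_3 = (6.9 − 3.0)/2 = 1.95 m; q_3 = 0.76 × 1.63 × 1.95 = 2.416 m³/s
w_4 = (8.3 − 5.1)/2 = 1.6 m; q_4 = 0.70 × 2.35 × 1.6 = 2.632 m³/s
w_5 = (9.2 − 6.9)/2 = 1.15 m; q_5 = 0.69 × 2.25 × 1.15 = 1.785 m³/s
w_6 = (16.1 − 8.3)/2 = 3.9 m; q_6 = 0.70 × 2.26 × 3.9 = 6.170 m³/s
w_7 = (16.1 − 9.2)/2 = 3.45 m; q_7 = 0.36 × 0.62 × 3.45 = 0.7700 m³/s
Q = Σ qᵢ = 14.70 m³/s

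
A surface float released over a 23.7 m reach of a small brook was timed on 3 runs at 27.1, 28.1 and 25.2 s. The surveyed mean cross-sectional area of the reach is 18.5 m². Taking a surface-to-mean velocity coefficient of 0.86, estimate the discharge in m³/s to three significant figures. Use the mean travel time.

t̄ = (27.1 + 28.1 + 25.2) / 3 = 26.8 s
v_surface = L / t̄ = 23.7 / 26.8 = 0.8843 m/s
v_mean = 0.86 × 0.8843 = 0.7605 m/s
Q = A × v_mean = 18.5 × 0.7605 = 14.07 m³/s

14.1 m³/s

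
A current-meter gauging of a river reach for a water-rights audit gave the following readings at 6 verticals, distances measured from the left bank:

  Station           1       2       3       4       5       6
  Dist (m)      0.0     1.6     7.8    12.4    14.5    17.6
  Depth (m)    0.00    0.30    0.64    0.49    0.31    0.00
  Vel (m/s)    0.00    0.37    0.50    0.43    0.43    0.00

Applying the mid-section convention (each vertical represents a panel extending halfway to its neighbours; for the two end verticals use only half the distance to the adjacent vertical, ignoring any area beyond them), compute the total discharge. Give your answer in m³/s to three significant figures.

w_2 = (7.8 − 0.0)/2 = 3.9 m; q_2 = 0.37 × 0.30 × 3.9 = 0.4329 m³/s
w_3 = (12.4 − 1.6)/2 = 5.4 m; q_3 = 0.50 × 0.64 × 5.4 = 1.728 m³/s
w_4 = (14.5 − 7.8)/2 = 3.35 m; q_4 = 0.43 × 0.49 × 3.35 = 0.7058 m³/s
w_5 = (17.6 − 12.4)/2 = 2.6 m; q_5 = 0.43 × 0.31 × 2.6 = 0.3466 m³/s
Stations 1, 6 contribute zero (depth or velocity is 0).
Q = Σ qᵢ = 3.213 m³/s

3.21 m³/s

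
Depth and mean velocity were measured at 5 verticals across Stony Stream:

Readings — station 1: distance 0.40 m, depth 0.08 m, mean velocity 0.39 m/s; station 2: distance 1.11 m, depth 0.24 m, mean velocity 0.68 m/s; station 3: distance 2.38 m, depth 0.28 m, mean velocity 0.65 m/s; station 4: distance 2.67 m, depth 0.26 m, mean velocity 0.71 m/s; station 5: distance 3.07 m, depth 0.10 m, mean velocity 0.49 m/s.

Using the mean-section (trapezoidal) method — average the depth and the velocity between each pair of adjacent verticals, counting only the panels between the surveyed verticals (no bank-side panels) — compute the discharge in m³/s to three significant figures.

Panel 1-2: Δb = 0.71 m, d̄ = (0.08+0.24)/2 = 0.16, v̄ = (0.39+0.68)/2 = 0.535 → q = 0.71×0.16×0.535 = 0.06078 m³/s
Panel 2-3: Δb = 1.27 m, d̄ = (0.24+0.28)/2 = 0.26, v̄ = (0.68+0.65)/2 = 0.665 → q = 1.27×0.26×0.665 = 0.2196 m³/s
Panel 3-4: Δb = 0.29 m, d̄ = (0.28+0.26)/2 = 0.27, v̄ = (0.65+0.71)/2 = 0.68 → q = 0.29×0.27×0.68 = 0.05324 m³/s
Panel 4-5: Δb = 0.4 m, d̄ = (0.26+0.10)/2 = 0.18, v̄ = (0.71+0.49)/2 = 0.6 → q = 0.4×0.18×0.6 = 0.04320 m³/s
Q = Σ q = 0.3768 m³/s

0.377 m³/s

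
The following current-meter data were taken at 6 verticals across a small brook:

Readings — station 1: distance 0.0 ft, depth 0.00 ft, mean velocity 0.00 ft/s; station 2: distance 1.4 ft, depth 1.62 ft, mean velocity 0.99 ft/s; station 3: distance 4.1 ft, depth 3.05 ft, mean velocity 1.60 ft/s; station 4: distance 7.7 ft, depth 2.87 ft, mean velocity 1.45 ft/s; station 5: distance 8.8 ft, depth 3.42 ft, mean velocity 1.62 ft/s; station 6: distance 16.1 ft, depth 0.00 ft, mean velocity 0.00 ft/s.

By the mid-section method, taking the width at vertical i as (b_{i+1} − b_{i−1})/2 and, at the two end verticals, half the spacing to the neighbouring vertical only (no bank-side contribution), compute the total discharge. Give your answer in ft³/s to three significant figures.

51.7 ft³/s

w_2 = (4.1 − 0.0)/2 = 2.05 ft; q_2 = 0.99 × 1.62 × 2.05 = 3.288 ft³/s
w_3 = (7.7 − 1.4)/2 = 3.15 ft; q_3 = 1.60 × 3.05 × 3.15 = 15.37 ft³/s
w_4 = (8.8 − 4.1)/2 = 2.35 ft; q_4 = 1.45 × 2.87 × 2.35 = 9.780 ft³/s
w_5 = (16.1 − 7.7)/2 = 4.2 ft; q_5 = 1.62 × 3.42 × 4.2 = 23.27 ft³/s
Stations 1, 6 contribute zero (depth or velocity is 0).
Q = Σ qᵢ = 51.71 ft³/s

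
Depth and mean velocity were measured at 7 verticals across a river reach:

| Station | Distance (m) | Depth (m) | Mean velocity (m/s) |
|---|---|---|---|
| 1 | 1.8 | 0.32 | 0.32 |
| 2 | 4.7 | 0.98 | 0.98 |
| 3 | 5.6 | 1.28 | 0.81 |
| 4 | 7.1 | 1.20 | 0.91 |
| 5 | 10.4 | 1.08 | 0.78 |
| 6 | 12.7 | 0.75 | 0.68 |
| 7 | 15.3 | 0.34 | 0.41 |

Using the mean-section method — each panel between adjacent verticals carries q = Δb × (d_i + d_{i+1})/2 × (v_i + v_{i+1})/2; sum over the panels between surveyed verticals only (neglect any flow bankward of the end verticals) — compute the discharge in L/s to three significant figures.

Panel 1-2: Δb = 2.9 m, d̄ = (0.32+0.98)/2 = 0.65, v̄ = (0.32+0.98)/2 = 0.65 → q = 2.9×0.65×0.65 = 1.225 m³/s
Panel 2-3: Δb = 0.9 m, d̄ = (0.98+1.28)/2 = 1.13, v̄ = (0.98+0.81)/2 = 0.895 → q = 0.9×1.13×0.895 = 0.9102 m³/s
Panel 3-4: Δb = 1.5 m, d̄ = (1.28+1.20)/2 = 1.24, v̄ = (0.81+0.91)/2 = 0.86 → q = 1.5×1.24×0.86 = 1.600 m³/s
Panel 4-5: Δb = 3.3 m, d̄ = (1.20+1.08)/2 = 1.14, v̄ = (0.91+0.78)/2 = 0.845 → q = 3.3×1.14×0.845 = 3.179 m³/s
Panel 5-6: Δb = 2.3 m, d̄ = (1.08+0.75)/2 = 0.915, v̄ = (0.78+0.68)/2 = 0.73 → q = 2.3×0.915×0.73 = 1.536 m³/s
Panel 6-7: Δb = 2.6 m, d̄ = (0.75+0.34)/2 = 0.545, v̄ = (0.68+0.41)/2 = 0.545 → q = 2.6×0.545×0.545 = 0.7723 m³/s
Q = Σ q = 9.223 m³/s
= 9.223 × 1000 = 9223 L/s

9220 L/s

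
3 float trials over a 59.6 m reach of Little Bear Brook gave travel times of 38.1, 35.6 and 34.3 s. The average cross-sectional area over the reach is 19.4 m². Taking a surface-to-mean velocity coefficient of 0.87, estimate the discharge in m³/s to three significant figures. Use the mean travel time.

t̄ = (38.1 + 35.6 + 34.3) / 3 = 36 s
v_surface = L / t̄ = 59.6 / 36 = 1.656 m/s
v_mean = 0.87 × 1.656 = 1.440 m/s
Q = A × v_mean = 19.4 × 1.440 = 27.94 m³/s

27.9 m³/s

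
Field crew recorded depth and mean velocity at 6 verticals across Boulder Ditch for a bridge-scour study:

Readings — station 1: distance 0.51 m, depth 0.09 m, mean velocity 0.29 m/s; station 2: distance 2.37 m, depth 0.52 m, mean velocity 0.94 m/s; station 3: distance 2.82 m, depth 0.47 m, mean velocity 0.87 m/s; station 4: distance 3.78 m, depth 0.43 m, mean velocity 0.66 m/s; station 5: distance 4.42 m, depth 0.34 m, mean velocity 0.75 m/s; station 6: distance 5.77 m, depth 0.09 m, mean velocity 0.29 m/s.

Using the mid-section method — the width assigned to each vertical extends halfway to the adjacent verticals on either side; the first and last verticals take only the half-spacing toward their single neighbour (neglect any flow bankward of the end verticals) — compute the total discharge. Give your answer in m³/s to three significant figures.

w_1 = (2.37 − 0.51)/2 = 0.93 m; q_1 = 0.29 × 0.09 × 0.93 = 0.02427 m³/s
w_2 = (2.82 − 0.51)/2 = 1.155 m; q_2 = 0.94 × 0.52 × 1.155 = 0.5646 m³/s
w_3 = (3.78 − 2.37)/2 = 0.705 m; q_3 = 0.87 × 0.47 × 0.705 = 0.2883 m³/s
w_4 = (4.42 − 2.82)/2 = 0.8 m; q_4 = 0.66 × 0.43 × 0.8 = 0.2270 m³/s
w_5 = (5.77 − 3.78)/2 = 0.995 m; q_5 = 0.75 × 0.34 × 0.995 = 0.2537 m³/s
w_6 = (5.77 − 4.42)/2 = 0.675 m; q_6 = 0.29 × 0.09 × 0.675 = 0.01762 m³/s
Q = Σ qᵢ = 1.375 m³/s

1.38 m³/s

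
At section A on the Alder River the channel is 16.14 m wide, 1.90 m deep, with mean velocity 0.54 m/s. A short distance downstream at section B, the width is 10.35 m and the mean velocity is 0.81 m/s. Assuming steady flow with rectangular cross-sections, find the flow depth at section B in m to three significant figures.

1.98 m

Q = A₁V₁ = (16.14×1.90) × 0.54 = 16.56 m³/s
d₂ = Q/(b₂ V₂) = 16.56/(10.35×0.81) = 1.975 m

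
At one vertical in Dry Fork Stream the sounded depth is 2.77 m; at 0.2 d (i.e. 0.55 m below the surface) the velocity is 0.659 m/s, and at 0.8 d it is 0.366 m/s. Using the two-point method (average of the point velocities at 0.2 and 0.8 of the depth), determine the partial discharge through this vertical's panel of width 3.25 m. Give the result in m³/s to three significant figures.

v̄ = (0.659 + 0.366) / 2 = 0.5125 m/s
q = v̄ × d × w = 0.5125 × 2.77 × 3.25 = 4.614 m³/s

4.61 m³/s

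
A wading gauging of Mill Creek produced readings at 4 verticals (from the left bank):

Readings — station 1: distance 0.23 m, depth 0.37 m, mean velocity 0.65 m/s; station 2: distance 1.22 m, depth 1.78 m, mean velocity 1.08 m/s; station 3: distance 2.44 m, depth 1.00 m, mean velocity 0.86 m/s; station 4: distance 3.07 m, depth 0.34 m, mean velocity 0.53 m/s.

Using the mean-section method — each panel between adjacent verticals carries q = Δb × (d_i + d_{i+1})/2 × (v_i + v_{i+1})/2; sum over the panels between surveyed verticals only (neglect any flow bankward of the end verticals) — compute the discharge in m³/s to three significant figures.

Panel 1-2: Δb = 0.99 m, d̄ = (0.37+1.78)/2 = 1.075, v̄ = (0.65+1.08)/2 = 0.865 → q = 0.99×1.075×0.865 = 0.9206 m³/s
Panel 2-3: Δb = 1.22 m, d̄ = (1.78+1.00)/2 = 1.39, v̄ = (1.08+0.86)/2 = 0.97 → q = 1.22×1.39×0.97 = 1.645 m³/s
Panel 3-4: Δb = 0.63 m, d̄ = (1.00+0.34)/2 = 0.67, v̄ = (0.86+0.53)/2 = 0.695 → q = 0.63×0.67×0.695 = 0.2934 m³/s
Q = Σ q = 2.859 m³/s

2.86 m³/s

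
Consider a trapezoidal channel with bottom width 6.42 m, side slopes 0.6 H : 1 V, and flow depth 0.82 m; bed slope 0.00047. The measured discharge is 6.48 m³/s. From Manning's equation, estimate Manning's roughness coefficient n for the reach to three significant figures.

A = (b + z·y)·y = (6.42 + 0.6×0.82)×0.82 = 5.668 m²
P = b + 2y√(1+z²) = 6.42 + 2×0.82×√(1+0.6²) = 8.333 m
R = A/P = 5.668/8.333 = 0.6802 m
n = (1/Q)·A·R^(2/3)·S^(1/2) = (1/6.48) × 5.668 × 0.7734 × 0.02168 = 0.01467

0.0147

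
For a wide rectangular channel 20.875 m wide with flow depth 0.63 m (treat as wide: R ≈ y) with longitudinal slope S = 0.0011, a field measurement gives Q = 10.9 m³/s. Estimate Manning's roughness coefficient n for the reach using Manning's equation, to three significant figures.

0.0294

A = b·y = 20.875 × 0.63 = 13.15 m²
Wide channel: R ≈ y = 0.63 m
n = (1/Q)·A·R^(2/3)·S^(1/2) = (1/10.9) × 13.15 × 0.7349 × 0.03317 = 0.02941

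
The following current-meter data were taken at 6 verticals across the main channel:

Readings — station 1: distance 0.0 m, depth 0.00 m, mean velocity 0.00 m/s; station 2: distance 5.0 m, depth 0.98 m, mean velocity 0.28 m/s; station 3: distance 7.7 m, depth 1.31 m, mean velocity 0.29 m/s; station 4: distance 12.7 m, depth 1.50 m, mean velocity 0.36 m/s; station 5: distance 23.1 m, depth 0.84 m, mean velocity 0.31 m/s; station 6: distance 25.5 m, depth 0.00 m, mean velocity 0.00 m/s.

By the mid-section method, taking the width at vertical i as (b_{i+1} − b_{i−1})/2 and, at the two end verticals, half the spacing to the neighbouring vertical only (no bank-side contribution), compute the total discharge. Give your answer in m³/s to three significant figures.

w_2 = (7.7 − 0.0)/2 = 3.85 m; q_2 = 0.28 × 0.98 × 3.85 = 1.056 m³/s
w_3 = (12.7 − 5.0)/2 = 3.85 m; q_3 = 0.29 × 1.31 × 3.85 = 1.463 m³/s
w_4 = (23.1 − 7.7)/2 = 7.7 m; q_4 = 0.36 × 1.50 × 7.7 = 4.158 m³/s
w_5 = (25.5 − 12.7)/2 = 6.4 m; q_5 = 0.31 × 0.84 × 6.4 = 1.667 m³/s
Stations 1, 6 contribute zero (depth or velocity is 0).
Q = Σ qᵢ = 8.344 m³/s

8.34 m³/s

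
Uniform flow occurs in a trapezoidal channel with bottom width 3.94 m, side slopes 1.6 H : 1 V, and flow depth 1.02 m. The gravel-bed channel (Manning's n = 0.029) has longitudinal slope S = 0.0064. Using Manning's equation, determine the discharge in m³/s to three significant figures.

A = (b + z·y)·y = (3.94 + 1.6×1.02)×1.02 = 5.683 m²
P = b + 2y√(1+z²) = 3.94 + 2×1.02×√(1+1.6²) = 7.789 m
R = A/P = 5.683/7.789 = 0.7297 m
Q = (1/n)·A·R^(2/3)·S^(1/2) = (1/0.029) × 5.683 × 0.7297^(2/3) × 0.0064^(1/2) = 12.71 m³/s

12.7 m³/s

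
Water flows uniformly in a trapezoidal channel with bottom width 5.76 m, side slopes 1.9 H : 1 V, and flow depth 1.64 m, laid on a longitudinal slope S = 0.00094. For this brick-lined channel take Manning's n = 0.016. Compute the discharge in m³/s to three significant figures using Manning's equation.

30.4 m³/s

A = (b + z·y)·y = (5.76 + 1.9×1.64)×1.64 = 14.56 m²
P = b + 2y√(1+z²) = 5.76 + 2×1.64×√(1+1.9²) = 12.80 m
R = A/P = 14.56/12.80 = 1.137 m
Q = (1/n)·A·R^(2/3)·S^(1/2) = (1/0.016) × 14.56 × 1.137^(2/3) × 0.00094^(1/2) = 30.39 m³/s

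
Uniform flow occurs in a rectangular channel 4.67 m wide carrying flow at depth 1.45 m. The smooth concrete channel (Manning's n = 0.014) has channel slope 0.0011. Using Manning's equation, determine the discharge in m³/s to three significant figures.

A = b·y = 4.67 × 1.45 = 6.772 m²
P = b + 2y = 4.67 + 2×1.45 = 7.570 m
R = A/P = 6.772/7.570 = 0.8945 m
Q = (1/n)·A·R^(2/3)·S^(1/2) = (1/0.014) × 6.772 × 0.8945^(2/3) × 0.0011^(1/2) = 14.89 m³/s

14.9 m³/s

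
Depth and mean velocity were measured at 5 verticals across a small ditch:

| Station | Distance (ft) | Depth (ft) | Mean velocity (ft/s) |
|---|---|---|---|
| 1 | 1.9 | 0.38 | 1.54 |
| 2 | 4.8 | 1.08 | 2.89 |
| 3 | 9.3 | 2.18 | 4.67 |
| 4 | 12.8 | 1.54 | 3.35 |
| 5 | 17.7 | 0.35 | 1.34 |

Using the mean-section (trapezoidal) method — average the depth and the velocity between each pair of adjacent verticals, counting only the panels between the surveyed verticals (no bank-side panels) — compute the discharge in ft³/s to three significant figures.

69.4 ft³/s

Panel 1-2: Δb = 2.9 ft, d̄ = (0.38+1.08)/2 = 0.73, v̄ = (1.54+2.89)/2 = 2.215 → q = 2.9×0.73×2.215 = 4.689 ft³/s
Panel 2-3: Δb = 4.5 ft, d̄ = (1.08+2.18)/2 = 1.63, v̄ = (2.89+4.67)/2 = 3.78 → q = 4.5×1.63×3.78 = 27.73 ft³/s
Panel 3-4: Δb = 3.5 ft, d̄ = (2.18+1.54)/2 = 1.86, v̄ = (4.67+3.35)/2 = 4.01 → q = 3.5×1.86×4.01 = 26.11 ft³/s
Panel 4-5: Δb = 4.9 ft, d̄ = (1.54+0.35)/2 = 0.945, v̄ = (3.35+1.34)/2 = 2.345 → q = 4.9×0.945×2.345 = 10.86 ft³/s
Q = Σ q = 69.38 ft³/s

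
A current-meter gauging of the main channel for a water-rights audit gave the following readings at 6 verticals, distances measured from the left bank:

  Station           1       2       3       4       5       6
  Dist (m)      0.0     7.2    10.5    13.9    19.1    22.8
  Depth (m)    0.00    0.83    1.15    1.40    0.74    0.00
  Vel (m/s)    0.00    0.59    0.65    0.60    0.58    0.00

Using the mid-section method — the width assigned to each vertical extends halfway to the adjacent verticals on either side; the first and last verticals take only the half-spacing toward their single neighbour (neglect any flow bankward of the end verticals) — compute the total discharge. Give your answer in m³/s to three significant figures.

w_2 = (10.5 − 0.0)/2 = 5.25 m; q_2 = 0.59 × 0.83 × 5.25 = 2.571 m³/s
w_3 = (13.9 − 7.2)/2 = 3.35 m; q_3 = 0.65 × 1.15 × 3.35 = 2.504 m³/s
w_4 = (19.1 − 10.5)/2 = 4.3 m; q_4 = 0.60 × 1.40 × 4.3 = 3.612 m³/s
w_5 = (22.8 − 13.9)/2 = 4.45 m; q_5 = 0.58 × 0.74 × 4.45 = 1.910 m³/s
Stations 1, 6 contribute zero (depth or velocity is 0).
Q = Σ qᵢ = 10.60 m³/s

10.6 m³/s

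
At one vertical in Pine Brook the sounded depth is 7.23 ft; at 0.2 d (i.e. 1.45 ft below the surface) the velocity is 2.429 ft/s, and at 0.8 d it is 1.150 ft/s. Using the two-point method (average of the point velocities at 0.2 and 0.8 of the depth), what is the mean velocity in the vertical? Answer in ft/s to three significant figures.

1.79 ft/s

v̄ = (2.429 + 1.150) / 2 = 1.790 ft/s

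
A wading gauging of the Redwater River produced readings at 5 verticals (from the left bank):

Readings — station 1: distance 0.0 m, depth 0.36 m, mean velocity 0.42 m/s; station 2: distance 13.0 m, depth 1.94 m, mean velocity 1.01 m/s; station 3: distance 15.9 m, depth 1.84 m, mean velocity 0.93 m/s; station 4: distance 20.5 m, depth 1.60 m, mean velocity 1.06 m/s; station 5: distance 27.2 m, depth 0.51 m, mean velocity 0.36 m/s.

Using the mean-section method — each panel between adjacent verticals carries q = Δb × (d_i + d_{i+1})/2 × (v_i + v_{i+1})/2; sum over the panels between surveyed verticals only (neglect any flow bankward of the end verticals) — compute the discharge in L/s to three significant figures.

Panel 1-2: Δb = 13 m, d̄ = (0.36+1.94)/2 = 1.15, v̄ = (0.42+1.01)/2 = 0.715 → q = 13×1.15×0.715 = 10.69 m³/s
Panel 2-3: Δb = 2.9 m, d̄ = (1.94+1.84)/2 = 1.89, v̄ = (1.01+0.93)/2 = 0.97 → q = 2.9×1.89×0.97 = 5.317 m³/s
Panel 3-4: Δb = 4.6 m, d̄ = (1.84+1.60)/2 = 1.72, v̄ = (0.93+1.06)/2 = 0.995 → q = 4.6×1.72×0.995 = 7.872 m³/s
Panel 4-5: Δb = 6.7 m, d̄ = (1.60+0.51)/2 = 1.055, v̄ = (1.06+0.36)/2 = 0.71 → q = 6.7×1.055×0.71 = 5.019 m³/s
Q = Σ q = 28.90 m³/s
= 28.90 × 1000 = 28900 L/s

28900 L/s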